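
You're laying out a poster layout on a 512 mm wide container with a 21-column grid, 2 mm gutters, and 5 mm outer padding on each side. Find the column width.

22 mm

Inside the margins: 512 − 10 = 502 mm.
502 − 20·2 = 462; ÷21 gives c = 22 mm.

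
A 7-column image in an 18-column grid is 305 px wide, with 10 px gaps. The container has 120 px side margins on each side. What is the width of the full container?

305 − 6·10 = 245; ÷7 gives c = 35 px.
Total width: 2·120 + 18·35 + 17·10 = 1040 px.

1040 px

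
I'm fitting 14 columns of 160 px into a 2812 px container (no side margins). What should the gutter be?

14 columns take 14·160 = 2240 px; remaining 572 splits into 13 gutters.
g = 572 / 13 = 44 px.

44 px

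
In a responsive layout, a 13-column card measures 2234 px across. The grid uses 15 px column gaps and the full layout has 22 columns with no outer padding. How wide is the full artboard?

2234 − 12·15 = 2054; ÷13 gives c = 158 px.
Total width: 22·158 + 21·15 = 3791 px.

3791 px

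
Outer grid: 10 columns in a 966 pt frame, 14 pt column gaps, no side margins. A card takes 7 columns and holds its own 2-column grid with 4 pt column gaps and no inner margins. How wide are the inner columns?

966 − 9·14 = 840; ÷10 gives c = 84 pt.
7-column span = 7·84 + 6·14 = 672 pt.
672 − 1·4 = 668; ÷2 gives d = 334 pt.

334 pt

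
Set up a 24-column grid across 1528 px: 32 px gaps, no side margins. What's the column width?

24c + 23·32 = 1528 → 24c = 792 → c = 33 px.

33 px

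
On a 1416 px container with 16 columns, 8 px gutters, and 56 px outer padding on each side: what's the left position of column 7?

548 px

Subtract both margins: 1416 − 2·56 = 1304 px.
1304 − 15·8 = 1184; ÷16 gives c = 74 px.
Column 7 starts at margin + 6·(column + gutter) = 56 + 6·82 = 548 px.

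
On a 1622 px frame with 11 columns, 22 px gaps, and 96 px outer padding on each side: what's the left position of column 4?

Content = 1622 − 2·96 = 1430 px.
Subtracting 10 gaps of 22 leaves 1210 for 11 columns, so c = 110 px.
Each column+gutter stride is 132 px; 3 of them past the 96 px margin is 96 + 396 = 492 px.

492 px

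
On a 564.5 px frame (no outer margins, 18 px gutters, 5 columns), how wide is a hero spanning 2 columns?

5c + 4·18 = 564.5 → 5c = 492.5 → c = 98.5 px.
Span of 2: 2·98.5 + 1·18 = 197 + 18 = 215 px.

215 px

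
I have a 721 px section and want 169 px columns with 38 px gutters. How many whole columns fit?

3 columns

3 columns: 3·169 + 2·38 = 583 px ≤ 721.
4 columns: 790 px > 721. So 3.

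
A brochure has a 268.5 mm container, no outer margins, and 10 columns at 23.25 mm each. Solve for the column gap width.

4 mm

Columns use 232.5 mm, leaving 36 mm across 9 column gaps = 4 mm each.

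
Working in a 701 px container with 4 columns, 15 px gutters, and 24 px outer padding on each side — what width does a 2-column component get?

Content width = 701 − 2·24 = 653 px.
4 columns + 3 gutters: 4c + 3·15 = 653.
4c = 653 − 45 = 608, so c = 152 px.
Span of 2: 2·152 + 1·15 = 304 + 15 = 319 px.

319 px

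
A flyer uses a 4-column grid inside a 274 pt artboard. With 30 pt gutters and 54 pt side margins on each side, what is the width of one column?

19 pt

Subtract both margins: 274 − 2·54 = 166 pt.
166 − 3·30 = 76; ÷4 gives c = 19 pt.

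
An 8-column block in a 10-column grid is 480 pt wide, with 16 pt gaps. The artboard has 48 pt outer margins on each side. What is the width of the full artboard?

480 − 7·16 = 368; ÷8 gives c = 46 pt.
Total width: 2·48 + 10·46 + 9·16 = 700 pt.

700 pt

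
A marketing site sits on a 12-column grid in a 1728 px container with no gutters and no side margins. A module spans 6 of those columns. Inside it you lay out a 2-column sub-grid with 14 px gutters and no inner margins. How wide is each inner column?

425 px

12c = 1728 → c = 144 px.
6-column span = 6·144 = 864 px.
2d + 1·14 = 864 → 2d = 850 → d = 425 px.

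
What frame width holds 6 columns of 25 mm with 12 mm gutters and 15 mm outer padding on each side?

Frame = 2·15 + 6·25 + 5·12 = 30 + 150 + 60 = 240 mm.

240 mm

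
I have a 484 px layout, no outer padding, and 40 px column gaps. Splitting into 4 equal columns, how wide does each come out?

91 px

4c + 3·40 = 484 → 4c = 364 → c = 91 px.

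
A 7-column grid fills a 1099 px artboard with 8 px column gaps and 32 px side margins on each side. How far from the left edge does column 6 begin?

777 px

Subtract both margins: 1099 − 2·32 = 1035 px.
1035 − 6·8 = 987; ÷7 gives c = 141 px.
Each column+gutter stride is 149 px; 5 of them past the 32 px margin is 32 + 745 = 777 px.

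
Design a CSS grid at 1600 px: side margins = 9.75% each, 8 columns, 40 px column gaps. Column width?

1600 × (1 − 2·9.75%) = 1600 × 80.5% = 1288 px for the columns.
8c + 7·40 = 1288 → 8c = 1008 → c = 126 px.

126 px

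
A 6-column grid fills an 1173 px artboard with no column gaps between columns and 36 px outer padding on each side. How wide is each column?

Content width = 1173 − 2·36 = 1101 px.
6c = 1101 → c = 183.5 px.

183.5 px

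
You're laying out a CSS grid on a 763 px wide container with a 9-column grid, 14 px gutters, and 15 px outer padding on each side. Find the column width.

69 px

Subtract both margins: 763 − 2·15 = 733 px.
733 − 8·14 = 621; ÷9 gives c = 69 px.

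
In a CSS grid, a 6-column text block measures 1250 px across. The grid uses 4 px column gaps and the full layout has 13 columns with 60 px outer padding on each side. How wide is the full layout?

1250 − 5·4 = 1230; ÷6 gives c = 205 px.
Total width: 2·60 + 13·205 + 12·4 = 2833 px.

2833 px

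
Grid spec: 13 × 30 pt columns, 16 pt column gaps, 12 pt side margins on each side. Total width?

606 pt

Adding margins, columns and gutters: 24 + 390 + 192 = 606 pt.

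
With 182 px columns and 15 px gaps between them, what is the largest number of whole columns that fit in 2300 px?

k columns need k·182 + (k−1)·15 = k·197 − 15.
k·197 − 15 ≤ 2300 → k ≤ 2315 / 197 ≈ 11.75, so k = 11.

11 columns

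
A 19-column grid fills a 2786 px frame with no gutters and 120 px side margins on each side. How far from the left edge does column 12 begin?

Take off 240 px of margins, leaving 2546 px.
19c = 2546 → c = 134 px.
Column 12 starts at margin + 11·(column + gutter) = 120 + 11·134 = 1594 px.

1594 px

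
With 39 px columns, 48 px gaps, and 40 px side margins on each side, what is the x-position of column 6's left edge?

475 px

Each column+gutter stride is 87 px; 5 of them past the 40 px margin is 40 + 435 = 475 px.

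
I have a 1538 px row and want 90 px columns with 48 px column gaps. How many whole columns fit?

11 columns: 11·90 + 10·48 = 1470 px ≤ 1538.
12 columns: 1608 px > 1538. So 11.

11 columns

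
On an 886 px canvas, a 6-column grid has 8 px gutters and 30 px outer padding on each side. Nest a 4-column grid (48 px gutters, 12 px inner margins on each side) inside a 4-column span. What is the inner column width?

Inside the margins: 886 − 60 = 826 px.
826 − 5·8 = 786; ÷6 gives c = 131 px.
Span of 4: 4·131 + 3·8 = 524 + 24 = 548 px.
Inner content = 548 − 2·12 = 524 px.
4d + 3·48 = 524 → 4d = 380 → d = 95 px.

95 px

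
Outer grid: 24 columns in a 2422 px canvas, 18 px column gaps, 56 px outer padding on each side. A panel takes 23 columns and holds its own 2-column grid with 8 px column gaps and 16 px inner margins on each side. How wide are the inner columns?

1086.5 px

Take off 112 px of margins, leaving 2310 px.
Subtracting 23 column gaps of 18 leaves 1896 for 24 columns, so c = 79 px.
23 columns plus 22 column gaps: 1817 + 396 = 2213 px.
Inner content = 2213 − 2·16 = 2181 px.
Subtracting 1 column gap of 8 leaves 2173 for 2 columns, so d = 1086.5 px.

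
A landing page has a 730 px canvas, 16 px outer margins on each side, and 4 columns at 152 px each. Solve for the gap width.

Take off 32 px of margins, leaving 698 px.
4·152 + 3g = 698 → 3g = 90 → g = 30 px.

30 px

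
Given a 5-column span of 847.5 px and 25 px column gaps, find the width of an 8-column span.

5c + 4·25 = 847.5 → 5c = 747.5 → c = 149.5 px.
Span of 8: 8·149.5 + 7·25 = 1196 + 175 = 1371 px.

1371 px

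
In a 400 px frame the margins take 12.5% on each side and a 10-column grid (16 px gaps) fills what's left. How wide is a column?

400 × (1 − 2·12.5%) = 400 × 75% = 300 px for the columns.
10 columns + 9 gaps: 10c + 9·16 = 300.
10c = 300 − 144 = 156, so c = 15.6 px.

15.6 px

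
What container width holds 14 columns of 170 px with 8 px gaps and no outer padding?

2484 px

Container = 14·170 + 13·8 = 2380 + 104 = 2484 px.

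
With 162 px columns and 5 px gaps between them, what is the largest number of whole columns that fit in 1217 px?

7 columns: 7·162 + 6·5 = 1164 px ≤ 1217.
8 columns: 1331 px > 1217. So 7.

7 columns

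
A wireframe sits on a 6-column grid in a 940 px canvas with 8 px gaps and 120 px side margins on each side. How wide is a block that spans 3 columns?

Take off 240 px of margins, leaving 700 px.
Subtracting 5 gaps of 8 leaves 660 for 6 columns, so c = 110 px.
3-column span = 3·110 + 2·8 = 346 px.

346 px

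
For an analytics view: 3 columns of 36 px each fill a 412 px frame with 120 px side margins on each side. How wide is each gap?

Take off 240 px of margins, leaving 172 px.
3 columns take 3·36 = 108 px; remaining 64 splits into 2 gaps.
g = 64 / 2 = 32 px.

32 px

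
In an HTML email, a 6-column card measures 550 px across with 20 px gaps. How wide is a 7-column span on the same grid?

645 px

550 − 5·20 = 450; ÷6 gives c = 75 px.
7-column span = 7·75 + 6·20 = 645 px.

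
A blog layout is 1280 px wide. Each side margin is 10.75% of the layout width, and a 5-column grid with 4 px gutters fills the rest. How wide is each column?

Each margin = 10.75% of 1280 = 137.6 px; content = 1280 − 2·137.6 = 1004.8 px.
5c + 4·4 = 1004.8 → 5c = 988.8 → c = 197.76 px.

197.76 px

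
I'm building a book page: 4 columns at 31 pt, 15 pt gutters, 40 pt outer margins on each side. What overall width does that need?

249 pt

Canvas = 2·40 + 4·31 + 3·15 = 80 + 124 + 45 = 249 pt.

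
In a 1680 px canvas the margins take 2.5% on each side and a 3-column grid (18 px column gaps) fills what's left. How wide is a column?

Each margin = 2.5% of 1680 = 42 px; content = 1680 − 2·42 = 1596 px.
Subtracting 2 column gaps of 18 leaves 1560 for 3 columns, so c = 520 px.

520 px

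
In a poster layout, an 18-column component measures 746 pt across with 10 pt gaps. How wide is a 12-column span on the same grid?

494 pt

18c + 17·10 = 746 → 18c = 576 → c = 32 pt.
Span of 12: 12·32 + 11·10 = 384 + 110 = 494 pt.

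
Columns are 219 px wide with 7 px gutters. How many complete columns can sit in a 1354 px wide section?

6 columns

6 columns: 6·219 + 5·7 = 1349 px ≤ 1354.
7 columns: 1575 px > 1354. So 6.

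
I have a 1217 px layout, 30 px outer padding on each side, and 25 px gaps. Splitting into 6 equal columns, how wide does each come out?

Subtract both margins: 1217 − 2·30 = 1157 px.
6c + 5·25 = 1157 → 6c = 1032 → c = 172 px.

172 px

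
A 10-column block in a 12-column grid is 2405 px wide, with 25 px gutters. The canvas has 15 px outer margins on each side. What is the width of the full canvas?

2921 px

Subtracting 9 gutters of 25 leaves 2180 for 10 columns, so c = 218 px.
Total width: 2·15 + 12·218 + 11·25 = 2921 px.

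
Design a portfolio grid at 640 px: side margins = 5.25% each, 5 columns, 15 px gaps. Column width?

Each margin = 5.25% of 640 = 33.6 px; content = 640 − 2·33.6 = 572.8 px.
Subtracting 4 gaps of 15 leaves 512.8 for 5 columns, so c = 102.56 px.

102.56 px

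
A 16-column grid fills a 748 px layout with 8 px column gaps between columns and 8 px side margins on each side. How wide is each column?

38.25 px

Take off 16 px of margins, leaving 732 px.
Subtracting 15 column gaps of 8 leaves 612 for 16 columns, so c = 38.25 px.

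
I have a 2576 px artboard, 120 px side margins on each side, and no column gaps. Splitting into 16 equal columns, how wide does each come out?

Take off 240 px of margins, leaving 2336 px.
2336 / 16 = 146 px per column.

146 px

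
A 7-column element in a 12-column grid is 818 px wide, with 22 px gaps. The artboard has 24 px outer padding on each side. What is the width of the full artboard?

Subtracting 6 gaps of 22 leaves 686 for 7 columns, so c = 98 px.
Total width: 2·24 + 12·98 + 11·22 = 1466 px.

1466 px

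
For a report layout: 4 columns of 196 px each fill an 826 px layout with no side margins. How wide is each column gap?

4 columns take 4·196 = 784 px; remaining 42 splits into 3 column gaps.
g = 42 / 3 = 14 px.

14 px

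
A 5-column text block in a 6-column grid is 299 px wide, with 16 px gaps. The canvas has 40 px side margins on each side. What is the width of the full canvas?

442 px

5 columns + 4 gaps: 5c + 4·16 = 299.
5c = 299 − 64 = 235, so c = 47 px.
Adding margins, columns and gutters: 80 + 282 + 80 = 442 px.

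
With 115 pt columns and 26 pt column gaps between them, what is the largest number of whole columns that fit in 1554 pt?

11 columns

k columns need k·115 + (k−1)·26 = k·141 − 26.
k·141 − 26 ≤ 1554 → k ≤ 1580 / 141 ≈ 11.21, so k = 11.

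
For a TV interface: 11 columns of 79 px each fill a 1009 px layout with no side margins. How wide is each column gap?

11·79 + 10g = 1009 → 10g = 140 → g = 14 px.

14 px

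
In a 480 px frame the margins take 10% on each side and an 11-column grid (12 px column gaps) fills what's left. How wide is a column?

Each margin = 10% of 480 = 48 px; content = 480 − 2·48 = 384 px.
384 − 10·12 = 264; ÷11 gives c = 24 px.

24 px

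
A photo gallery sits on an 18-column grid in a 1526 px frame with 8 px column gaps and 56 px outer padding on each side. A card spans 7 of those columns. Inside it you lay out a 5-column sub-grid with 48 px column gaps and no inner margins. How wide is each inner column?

70.6 px

Take off 112 px of margins, leaving 1414 px.
18 columns + 17 column gaps: 18c + 17·8 = 1414.
18c = 1414 − 136 = 1278, so c = 71 px.
Span of 7: 7·71 + 6·8 = 497 + 48 = 545 px.
545 − 4·48 = 353; ÷5 gives d = 70.6 px.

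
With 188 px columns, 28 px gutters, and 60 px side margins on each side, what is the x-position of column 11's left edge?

2220 px

Each column+gutter stride is 216 px; 10 of them past the 60 px margin is 60 + 2160 = 2220 px.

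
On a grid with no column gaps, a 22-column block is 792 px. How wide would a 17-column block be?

612 px

22c = 792 → c = 36 px.
17-column span = 17·36 = 612 px.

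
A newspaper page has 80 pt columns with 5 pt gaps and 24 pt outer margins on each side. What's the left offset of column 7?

534 pt

Each column+gutter stride is 85 pt; 6 of them past the 24 pt margin is 24 + 510 = 534 pt.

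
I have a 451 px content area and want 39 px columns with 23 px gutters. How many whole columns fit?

7 columns: 7·39 + 6·23 = 411 px ≤ 451.
8 columns: 473 px > 451. So 7.

7 columns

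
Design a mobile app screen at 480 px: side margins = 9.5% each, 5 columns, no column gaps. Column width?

77.76 px

Each margin = 9.5% of 480 = 45.6 px; content = 480 − 2·45.6 = 388.8 px.
5c = 388.8 → c = 77.76 px.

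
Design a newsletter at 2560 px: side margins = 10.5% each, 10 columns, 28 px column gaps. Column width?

177.04 px

Each margin = 10.5% of 2560 = 268.8 px; content = 2560 − 2·268.8 = 2022.4 px.
2022.4 − 9·28 = 1770.4; ÷10 gives c = 177.04 px.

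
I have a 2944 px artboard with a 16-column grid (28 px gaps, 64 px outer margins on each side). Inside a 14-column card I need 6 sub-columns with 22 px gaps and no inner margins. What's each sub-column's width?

Outer content = 2944 − 2·64 = 2816 px.
16 columns + 15 gaps: 16c + 15·28 = 2816.
16c = 2816 − 420 = 2396, so c = 149.75 px.
Span of 14: 14·149.75 + 13·28 = 2096.5 + 364 = 2460.5 px.
2460.5 − 5·22 = 2350.5; ÷6 gives d = 391.75 px.

391.75 px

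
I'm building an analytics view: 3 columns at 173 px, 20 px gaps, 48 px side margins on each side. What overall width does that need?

Total width: 2·48 + 3·173 + 2·20 = 655 px.

655 px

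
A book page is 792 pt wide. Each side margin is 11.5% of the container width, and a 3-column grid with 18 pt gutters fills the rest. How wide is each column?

191.28 pt

Margins: 11.5% × 792 = 91.08 pt each, so content = 792 − 182.16 = 609.84 pt.
3c + 2·18 = 609.84 → 3c = 573.84 → c = 191.28 pt.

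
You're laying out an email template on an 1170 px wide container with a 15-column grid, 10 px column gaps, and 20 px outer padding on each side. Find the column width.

66 px

Inside the margins: 1170 − 40 = 1130 px.
Subtracting 14 column gaps of 10 leaves 990 for 15 columns, so c = 66 px.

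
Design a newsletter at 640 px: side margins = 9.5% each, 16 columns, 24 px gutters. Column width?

9.9 px

Margins: 9.5% × 640 = 60.8 px each, so content = 640 − 121.6 = 518.4 px.
16c + 15·24 = 518.4 → 16c = 158.4 → c = 9.9 px.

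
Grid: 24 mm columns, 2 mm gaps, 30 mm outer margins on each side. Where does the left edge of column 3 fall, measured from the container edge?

Column 3 starts at margin + 2·(column + gutter) = 30 + 2·26 = 82 mm.

82 mm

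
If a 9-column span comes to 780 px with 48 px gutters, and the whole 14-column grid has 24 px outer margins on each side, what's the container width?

1288 px

9 columns + 8 gutters: 9c + 8·48 = 780.
9c = 780 − 384 = 396, so c = 44 px.
Total width: 2·24 + 14·44 + 13·48 = 1288 px.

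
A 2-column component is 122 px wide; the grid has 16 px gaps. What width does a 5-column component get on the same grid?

329 px

122 − 1·16 = 106; ÷2 gives c = 53 px.
Span of 5: 5·53 + 4·16 = 265 + 64 = 329 px.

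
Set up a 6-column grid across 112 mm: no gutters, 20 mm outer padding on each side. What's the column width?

12 mm

Take off 40 mm of margins, leaving 72 mm.
6c = 72 → c = 12 mm.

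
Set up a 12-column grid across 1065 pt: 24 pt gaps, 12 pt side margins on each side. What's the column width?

Inside the margins: 1065 − 24 = 1041 pt.
Subtracting 11 gaps of 24 leaves 777 for 12 columns, so c = 64.75 pt.

64.75 pt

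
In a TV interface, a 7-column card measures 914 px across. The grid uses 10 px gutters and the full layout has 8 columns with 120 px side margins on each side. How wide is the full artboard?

7 columns + 6 gutters: 7c + 6·10 = 914.
7c = 914 − 60 = 854, so c = 122 px.
Adding margins, columns and gutters: 240 + 976 + 70 = 1286 px.

1286 px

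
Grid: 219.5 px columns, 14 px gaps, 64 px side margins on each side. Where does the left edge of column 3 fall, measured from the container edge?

Column 3 starts at margin + 2·(column + gutter) = 64 + 2·233.5 = 531 px.

531 px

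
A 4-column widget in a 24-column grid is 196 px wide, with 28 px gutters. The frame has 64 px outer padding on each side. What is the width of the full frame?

4c + 3·28 = 196 → 4c = 112 → c = 28 px.
Adding margins, columns and gutters: 128 + 672 + 644 = 1444 px.

1444 px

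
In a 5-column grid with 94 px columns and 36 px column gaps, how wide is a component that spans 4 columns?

4 columns plus 3 column gaps: 376 + 108 = 484 px.

484 px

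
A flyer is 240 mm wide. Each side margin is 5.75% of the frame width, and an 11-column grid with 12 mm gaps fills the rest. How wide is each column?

8.4 mm

Margins: 5.75% × 240 = 13.8 mm each, so content = 240 − 27.6 = 212.4 mm.
11c + 10·12 = 212.4 → 11c = 92.4 → c = 8.4 mm.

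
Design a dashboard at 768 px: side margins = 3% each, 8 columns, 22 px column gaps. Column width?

70.99 px

768 × (1 − 2·3%) = 768 × 94% = 721.92 px for the columns.
721.92 − 7·22 = 567.92; ÷8 gives c = 70.99 px.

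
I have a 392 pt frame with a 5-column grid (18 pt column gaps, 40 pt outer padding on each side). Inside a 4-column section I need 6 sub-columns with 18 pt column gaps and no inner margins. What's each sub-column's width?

Subtract both margins: 392 − 2·40 = 312 pt.
5 columns + 4 column gaps: 5c + 4·18 = 312.
5c = 312 − 72 = 240, so c = 48 pt.
4-column span = 4·48 + 3·18 = 246 pt.
246 − 5·18 = 156; ÷6 gives d = 26 pt.

26 pt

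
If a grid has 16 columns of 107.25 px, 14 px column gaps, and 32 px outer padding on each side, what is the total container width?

Adding margins, columns and gutters: 64 + 1716 + 210 = 1990 px.

1990 px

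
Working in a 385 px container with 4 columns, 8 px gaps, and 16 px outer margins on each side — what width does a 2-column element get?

Subtract both margins: 385 − 2·16 = 353 px.
Subtracting 3 gaps of 8 leaves 329 for 4 columns, so c = 82.25 px.
Span of 2: 2·82.25 + 1·8 = 164.5 + 8 = 172.5 px.

172.5 px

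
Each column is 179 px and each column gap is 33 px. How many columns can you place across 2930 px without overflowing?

k columns need k·179 + (k−1)·33 = k·212 − 33.
k·212 − 33 ≤ 2930 → k ≤ 2963 / 212 ≈ 13.98, so k = 13.

13 columns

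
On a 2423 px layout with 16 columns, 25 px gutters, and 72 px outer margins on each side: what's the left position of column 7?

Take off 144 px of margins, leaving 2279 px.
16c + 15·25 = 2279 → 16c = 1904 → c = 119 px.
Column 7 starts at margin + 6·(column + gutter) = 72 + 6·144 = 936 px.

936 px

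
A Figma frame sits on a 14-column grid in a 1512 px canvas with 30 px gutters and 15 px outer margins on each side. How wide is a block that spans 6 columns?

Inside the margins: 1512 − 30 = 1482 px.
14 columns + 13 gutters: 14c + 13·30 = 1482.
14c = 1482 − 390 = 1092, so c = 78 px.
Span of 6: 6·78 + 5·30 = 468 + 150 = 618 px.

618 px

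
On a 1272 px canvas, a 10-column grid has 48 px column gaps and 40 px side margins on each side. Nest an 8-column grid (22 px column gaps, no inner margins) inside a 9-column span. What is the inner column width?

114.25 px

Subtract both margins: 1272 − 2·40 = 1192 px.
Subtracting 9 column gaps of 48 leaves 760 for 10 columns, so c = 76 px.
9-column span = 9·76 + 8·48 = 1068 px.
8 columns + 7 column gaps: 8d + 7·22 = 1068.
8d = 1068 − 154 = 914, so d = 114.25 px.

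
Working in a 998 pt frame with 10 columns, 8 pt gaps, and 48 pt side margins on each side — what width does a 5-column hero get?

Content width = 998 − 2·48 = 902 pt.
10 columns + 9 gaps: 10c + 9·8 = 902.
10c = 902 − 72 = 830, so c = 83 pt.
5 columns plus 4 gaps: 415 + 32 = 447 pt.

447 pt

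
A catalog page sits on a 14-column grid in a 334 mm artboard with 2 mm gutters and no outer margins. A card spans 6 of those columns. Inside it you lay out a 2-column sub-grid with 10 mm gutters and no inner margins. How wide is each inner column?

66 mm

334 − 13·2 = 308; ÷14 gives c = 22 mm.
6-column span = 6·22 + 5·2 = 142 mm.
2 columns + 1 gutter: 2d + 1·10 = 142.
2d = 142 − 10 = 132, so d = 66 mm.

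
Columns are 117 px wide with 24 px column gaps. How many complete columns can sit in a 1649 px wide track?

11 columns

Each extra column adds 117 + 24 = 141 px.
(1649 + 24) / 141 = 11.87, so 11 columns fit.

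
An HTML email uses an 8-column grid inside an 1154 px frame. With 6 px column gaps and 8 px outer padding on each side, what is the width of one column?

137 px

Inside the margins: 1154 − 16 = 1138 px.
1138 − 7·6 = 1096; ÷8 gives c = 137 px.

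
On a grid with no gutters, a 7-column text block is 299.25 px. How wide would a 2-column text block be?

With no gutters, each column is 299.25/7 = 42.75 px.
2-column span = 2·42.75 = 85.5 px.

85.5 px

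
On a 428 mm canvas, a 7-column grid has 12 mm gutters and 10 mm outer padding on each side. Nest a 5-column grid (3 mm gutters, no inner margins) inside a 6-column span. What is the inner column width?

67.2 mm

Outer content = 428 − 2·10 = 408 mm.
Subtracting 6 gutters of 12 leaves 336 for 7 columns, so c = 48 mm.
6-column span = 6·48 + 5·12 = 348 mm.
Subtracting 4 gutters of 3 leaves 336 for 5 columns, so d = 67.2 mm.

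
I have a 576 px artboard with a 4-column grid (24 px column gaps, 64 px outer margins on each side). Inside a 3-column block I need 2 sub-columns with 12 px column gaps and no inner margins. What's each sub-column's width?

Inside the margins: 576 − 128 = 448 px.
Subtracting 3 column gaps of 24 leaves 376 for 4 columns, so c = 94 px.
Span of 3: 3·94 + 2·24 = 282 + 48 = 330 px.
330 − 1·12 = 318; ÷2 gives d = 159 px.

159 px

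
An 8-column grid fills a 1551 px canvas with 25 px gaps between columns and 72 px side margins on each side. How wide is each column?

154 px

Subtract both margins: 1551 − 2·72 = 1407 px.
1407 − 7·25 = 1232; ÷8 gives c = 154 px.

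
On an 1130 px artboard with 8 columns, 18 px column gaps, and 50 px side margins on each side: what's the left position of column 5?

Content = 1130 − 2·50 = 1030 px.
Subtracting 7 column gaps of 18 leaves 904 for 8 columns, so c = 113 px.
Before column 5: the margin + 4 columns + 4 column gaps.
Offset = 50 + 4·(113 + 18) = 50 + 524 = 574 px.

574 px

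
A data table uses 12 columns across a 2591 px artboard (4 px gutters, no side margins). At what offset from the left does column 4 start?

648.75 px

2591 − 11·4 = 2547; ÷12 gives c = 212.25 px.
No margin, so column 4 starts at 3·(column + gutter) = 3·216.25 = 648.75 px.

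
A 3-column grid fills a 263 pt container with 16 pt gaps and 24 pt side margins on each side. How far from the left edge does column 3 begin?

178 pt

Content = 263 − 2·24 = 215 pt.
Subtracting 2 gaps of 16 leaves 183 for 3 columns, so c = 61 pt.
Before column 3: the margin + 2 columns + 2 gaps.
Offset = 24 + 2·(61 + 16) = 24 + 154 = 178 pt.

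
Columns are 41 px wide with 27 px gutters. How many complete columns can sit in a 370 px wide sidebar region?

k columns need k·41 + (k−1)·27 = k·68 − 27.
k·68 − 27 ≤ 370 → k ≤ 397 / 68 ≈ 5.84, so k = 5.

5 columns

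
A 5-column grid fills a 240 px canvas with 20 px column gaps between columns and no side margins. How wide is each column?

5c + 4·20 = 240 → 5c = 160 → c = 32 px.

32 px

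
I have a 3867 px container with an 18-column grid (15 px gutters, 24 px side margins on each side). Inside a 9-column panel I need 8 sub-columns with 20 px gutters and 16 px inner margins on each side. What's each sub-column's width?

Subtract both margins: 3867 − 2·24 = 3819 px.
18 columns + 17 gutters: 18c + 17·15 = 3819.
18c = 3819 − 255 = 3564, so c = 198 px.
Span of 9: 9·198 + 8·15 = 1782 + 120 = 1902 px.
Inner content = 1902 − 2·16 = 1870 px.
8 columns + 7 gutters: 8d + 7·20 = 1870.
8d = 1870 − 140 = 1730, so d = 216.25 px.

216.25 px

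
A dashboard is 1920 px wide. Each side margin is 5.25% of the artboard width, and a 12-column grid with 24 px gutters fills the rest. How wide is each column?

Margins: 5.25% × 1920 = 100.8 px each, so content = 1920 − 201.6 = 1718.4 px.
12 columns + 11 gutters: 12c + 11·24 = 1718.4.
12c = 1718.4 − 264 = 1454.4, so c = 121.2 px.

121.2 px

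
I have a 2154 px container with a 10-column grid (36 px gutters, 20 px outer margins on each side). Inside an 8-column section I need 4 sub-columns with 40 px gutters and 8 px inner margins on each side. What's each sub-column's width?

387 px

Outer content = 2154 − 2·20 = 2114 px.
Subtracting 9 gutters of 36 leaves 1790 for 10 columns, so c = 179 px.
Span of 8: 8·179 + 7·36 = 1432 + 252 = 1684 px.
Inner content = 1684 − 2·8 = 1668 px.
1668 − 3·40 = 1548; ÷4 gives d = 387 px.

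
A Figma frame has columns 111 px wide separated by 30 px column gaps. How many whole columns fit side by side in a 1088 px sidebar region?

Each extra column adds 111 + 30 = 141 px.
(1088 + 30) / 141 = 7.93, so 7 columns fit.

7 columns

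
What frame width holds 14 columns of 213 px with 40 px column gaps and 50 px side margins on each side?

3602 px

Total width: 2·50 + 14·213 + 13·40 = 3602 px.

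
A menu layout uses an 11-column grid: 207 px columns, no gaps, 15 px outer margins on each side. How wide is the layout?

2307 px

Total width: 2·15 + 11·207 = 2307 px.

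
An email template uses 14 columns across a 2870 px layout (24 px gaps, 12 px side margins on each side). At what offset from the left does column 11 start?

Content = 2870 − 2·12 = 2846 px.
14c + 13·24 = 2846 → 14c = 2534 → c = 181 px.
Before column 11: the margin + 10 columns + 10 gaps.
Offset = 12 + 10·(181 + 24) = 12 + 2050 = 2062 px.

2062 px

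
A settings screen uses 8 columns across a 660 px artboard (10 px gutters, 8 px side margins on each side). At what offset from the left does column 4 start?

253.25 px

Inside the margins: 660 − 16 = 644 px.
8c + 7·10 = 644 → 8c = 574 → c = 71.75 px.
Column 4 starts at margin + 3·(column + gutter) = 8 + 3·81.75 = 253.25 px.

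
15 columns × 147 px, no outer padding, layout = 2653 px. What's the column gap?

32 px

Columns use 2205 px, leaving 448 px across 14 column gaps = 32 px each.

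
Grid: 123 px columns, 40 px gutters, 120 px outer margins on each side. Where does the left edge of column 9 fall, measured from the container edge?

Column 9 starts at margin + 8·(column + gutter) = 120 + 8·163 = 1424 px.

1424 px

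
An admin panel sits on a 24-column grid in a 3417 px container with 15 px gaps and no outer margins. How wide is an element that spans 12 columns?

3417 − 23·15 = 3072; ÷24 gives c = 128 px.
Span of 12: 12·128 + 11·15 = 1536 + 165 = 1701 px.

1701 px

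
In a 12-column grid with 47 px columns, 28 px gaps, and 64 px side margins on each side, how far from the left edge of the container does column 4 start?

289 px

Each column+gutter stride is 75 px; 3 of them past the 64 px margin is 64 + 225 = 289 px.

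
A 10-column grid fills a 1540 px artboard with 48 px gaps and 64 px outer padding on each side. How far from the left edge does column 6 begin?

794 px

Inside the margins: 1540 − 128 = 1412 px.
10 columns + 9 gaps: 10c + 9·48 = 1412.
10c = 1412 − 432 = 980, so c = 98 px.
Before column 6: the margin + 5 columns + 5 gaps.
Offset = 64 + 5·(98 + 48) = 64 + 730 = 794 px.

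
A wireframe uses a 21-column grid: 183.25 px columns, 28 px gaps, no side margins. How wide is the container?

4408.25 px

Container = 21·183.25 + 20·28 = 3848.25 + 560 = 4408.25 px.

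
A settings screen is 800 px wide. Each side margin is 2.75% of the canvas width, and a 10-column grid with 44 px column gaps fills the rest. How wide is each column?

36 px

Each margin = 2.75% of 800 = 22 px; content = 800 − 2·22 = 756 px.
10c + 9·44 = 756 → 10c = 360 → c = 36 px.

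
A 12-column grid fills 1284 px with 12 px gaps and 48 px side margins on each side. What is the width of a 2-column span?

Take off 96 px of margins, leaving 1188 px.
12 columns + 11 gaps: 12c + 11·12 = 1188.
12c = 1188 − 132 = 1056, so c = 88 px.
Span of 2: 2·88 + 1·12 = 176 + 12 = 188 px.

188 px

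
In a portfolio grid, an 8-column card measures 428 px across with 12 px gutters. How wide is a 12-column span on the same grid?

648 px

428 − 7·12 = 344; ÷8 gives c = 43 px.
12-column span = 12·43 + 11·12 = 648 px.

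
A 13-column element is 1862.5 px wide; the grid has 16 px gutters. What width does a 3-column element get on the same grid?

417.5 px

13 columns + 12 gutters: 13c + 12·16 = 1862.5.
13c = 1862.5 − 192 = 1670.5, so c = 128.5 px.
3-column span = 3·128.5 + 2·16 = 417.5 px.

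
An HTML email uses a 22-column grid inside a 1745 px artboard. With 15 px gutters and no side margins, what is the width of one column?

22c + 21·15 = 1745 → 22c = 1430 → c = 65 px.

65 px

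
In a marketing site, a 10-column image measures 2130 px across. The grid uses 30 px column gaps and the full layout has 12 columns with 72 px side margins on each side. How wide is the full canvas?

10c + 9·30 = 2130 → 10c = 1860 → c = 186 px.
Canvas = 2·72 + 12·186 + 11·30 = 144 + 2232 + 330 = 2706 px.

2706 px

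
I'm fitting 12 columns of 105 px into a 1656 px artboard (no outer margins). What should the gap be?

Columns use 1260 px, leaving 396 px across 11 gaps = 36 px each.

36 px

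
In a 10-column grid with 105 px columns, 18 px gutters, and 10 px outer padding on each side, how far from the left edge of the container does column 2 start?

Before column 2: the margin + 1 column + 1 gutter.
Offset = 10 + 1·(105 + 18) = 10 + 123 = 133 px.

133 px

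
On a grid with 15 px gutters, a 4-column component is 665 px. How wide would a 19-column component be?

4c + 3·15 = 665 → 4c = 620 → c = 155 px.
19-column span = 19·155 + 18·15 = 3215 px.

3215 px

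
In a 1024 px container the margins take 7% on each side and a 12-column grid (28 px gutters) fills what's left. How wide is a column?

1024 × (1 − 2·7%) = 1024 × 86% = 880.64 px for the columns.
880.64 − 11·28 = 572.64; ÷12 gives c = 47.72 px.

47.72 px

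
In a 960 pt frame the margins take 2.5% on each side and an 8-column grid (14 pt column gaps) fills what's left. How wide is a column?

101.75 pt

Margins: 2.5% × 960 = 24 pt each, so content = 960 − 48 = 912 pt.
8 columns + 7 column gaps: 8c + 7·14 = 912.
8c = 912 − 98 = 814, so c = 101.75 pt.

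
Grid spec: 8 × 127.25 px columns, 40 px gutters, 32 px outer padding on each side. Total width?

Canvas = 2·32 + 8·127.25 + 7·40 = 64 + 1018 + 280 = 1362 px.

1362 px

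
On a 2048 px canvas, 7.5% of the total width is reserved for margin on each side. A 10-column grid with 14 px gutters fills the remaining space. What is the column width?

161.48 px

2048 × (1 − 2·7.5%) = 2048 × 85% = 1740.8 px for the columns.
1740.8 − 9·14 = 1614.8; ÷10 gives c = 161.48 px.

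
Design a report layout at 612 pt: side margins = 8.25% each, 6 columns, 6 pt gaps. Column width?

80.17 pt

Margins: 8.25% × 612 = 50.49 pt each, so content = 612 − 100.98 = 511.02 pt.
Subtracting 5 gaps of 6 leaves 481.02 for 6 columns, so c = 80.17 pt.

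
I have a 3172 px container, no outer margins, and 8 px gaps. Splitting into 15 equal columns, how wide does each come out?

15c + 14·8 = 3172 → 15c = 3060 → c = 204 px.

204 px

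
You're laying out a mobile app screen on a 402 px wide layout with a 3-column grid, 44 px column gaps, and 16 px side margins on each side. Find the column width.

94 px

Take off 32 px of margins, leaving 370 px.
3c + 2·44 = 370 → 3c = 282 → c = 94 px.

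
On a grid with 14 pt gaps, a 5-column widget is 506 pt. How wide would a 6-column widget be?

610 pt

5c + 4·14 = 506 → 5c = 450 → c = 90 pt.
Span of 6: 6·90 + 5·14 = 540 + 70 = 610 pt.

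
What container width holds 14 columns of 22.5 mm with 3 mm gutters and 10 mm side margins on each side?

Adding margins, columns and gutters: 20 + 315 + 39 = 374 mm.

374 mm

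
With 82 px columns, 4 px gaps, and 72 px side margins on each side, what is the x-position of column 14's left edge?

1190 px

Before column 14: the margin + 13 columns + 13 gaps.
Offset = 72 + 13·(82 + 4) = 72 + 1118 = 1190 px.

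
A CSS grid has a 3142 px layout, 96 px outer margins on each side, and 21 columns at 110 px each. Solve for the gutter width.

Content width = 3142 − 2·96 = 2950 px.
21 columns take 21·110 = 2310 px; remaining 640 splits into 20 gutters.
g = 640 / 20 = 32 px.

32 px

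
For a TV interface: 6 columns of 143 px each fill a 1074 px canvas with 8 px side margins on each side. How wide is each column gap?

Subtract both margins: 1074 − 2·8 = 1058 px.
6·143 + 5g = 1058 → 5g = 200 → g = 40 px.

40 px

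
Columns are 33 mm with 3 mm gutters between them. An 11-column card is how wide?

393 mm

11 columns plus 10 gutters: 363 + 30 = 393 mm.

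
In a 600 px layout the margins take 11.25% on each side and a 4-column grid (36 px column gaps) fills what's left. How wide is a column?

89.25 px

Margins: 11.25% × 600 = 67.5 px each, so content = 600 − 135 = 465 px.
4c + 3·36 = 465 → 4c = 357 → c = 89.25 px.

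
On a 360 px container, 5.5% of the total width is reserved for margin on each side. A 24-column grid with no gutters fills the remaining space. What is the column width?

13.35 px

360 × (1 − 2·5.5%) = 360 × 89% = 320.4 px for the columns.
320.4 / 24 = 13.35 px per column.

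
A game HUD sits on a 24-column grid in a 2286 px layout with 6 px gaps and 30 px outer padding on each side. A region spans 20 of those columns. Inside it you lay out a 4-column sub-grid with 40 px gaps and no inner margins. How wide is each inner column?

Subtract both margins: 2286 − 2·30 = 2226 px.
2226 − 23·6 = 2088; ÷24 gives c = 87 px.
20 columns plus 19 gaps: 1740 + 114 = 1854 px.
Subtracting 3 gaps of 40 leaves 1734 for 4 columns, so d = 433.5 px.

433.5 px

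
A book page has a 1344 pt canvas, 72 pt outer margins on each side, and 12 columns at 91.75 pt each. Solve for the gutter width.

Take off 144 pt of margins, leaving 1200 pt.
12·91.75 + 11g = 1200 → 11g = 99 → g = 9 pt.

9 pt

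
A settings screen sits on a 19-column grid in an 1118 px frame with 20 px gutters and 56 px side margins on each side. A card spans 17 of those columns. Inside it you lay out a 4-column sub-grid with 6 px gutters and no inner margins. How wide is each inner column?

Inside the margins: 1118 − 112 = 1006 px.
Subtracting 18 gutters of 20 leaves 646 for 19 columns, so c = 34 px.
Span of 17: 17·34 + 16·20 = 578 + 320 = 898 px.
4d + 3·6 = 898 → 4d = 880 → d = 220 px.

220 px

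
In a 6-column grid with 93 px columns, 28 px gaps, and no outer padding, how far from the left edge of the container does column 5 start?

484 px

Before column 5: 4 columns + 4 gaps.
Offset = 4·(93 + 28) = 4·121 = 484 px.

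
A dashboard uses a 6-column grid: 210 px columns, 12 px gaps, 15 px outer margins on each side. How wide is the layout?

Adding margins, columns and gutters: 30 + 1260 + 60 = 1350 px.

1350 px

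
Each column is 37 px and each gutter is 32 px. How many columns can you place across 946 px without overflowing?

14 columns

Each extra column adds 37 + 32 = 69 px.
(946 + 32) / 69 = 14.17, so 14 columns fit.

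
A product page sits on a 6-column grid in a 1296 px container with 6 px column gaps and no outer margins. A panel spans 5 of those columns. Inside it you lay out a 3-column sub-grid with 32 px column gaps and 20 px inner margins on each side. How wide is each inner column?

Subtracting 5 column gaps of 6 leaves 1266 for 6 columns, so c = 211 px.
Span of 5: 5·211 + 4·6 = 1055 + 24 = 1079 px.
Inner content = 1079 − 2·20 = 1039 px.
Subtracting 2 column gaps of 32 leaves 975 for 3 columns, so d = 325 px.

325 px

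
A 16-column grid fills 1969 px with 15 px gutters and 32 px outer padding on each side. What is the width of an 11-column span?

Subtract both margins: 1969 − 2·32 = 1905 px.
16 columns + 15 gutters: 16c + 15·15 = 1905.
16c = 1905 − 225 = 1680, so c = 105 px.
11-column span = 11·105 + 10·15 = 1305 px.

1305 px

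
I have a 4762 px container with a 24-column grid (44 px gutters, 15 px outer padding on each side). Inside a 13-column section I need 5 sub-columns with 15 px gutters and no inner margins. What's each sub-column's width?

Outer content = 4762 − 2·15 = 4732 px.
24c + 23·44 = 4732 → 24c = 3720 → c = 155 px.
Span of 13: 13·155 + 12·44 = 2015 + 528 = 2543 px.
5 columns + 4 gutters: 5d + 4·15 = 2543.
5d = 2543 − 60 = 2483, so d = 496.6 px.

496.6 px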